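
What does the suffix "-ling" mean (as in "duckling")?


Suffix: -ling
As in: duckling -> duck + -ling
Meaning = small / young


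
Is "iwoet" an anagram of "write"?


Word 1: "write" → sorted: eirtw
Word 2: "iwoet" → sorted: eiotw
Same letters? eirtw != eiotw
Anagram = No


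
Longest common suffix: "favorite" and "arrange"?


Word 1: "favorite"
Word 2: "arrange"
Comparing from end:
  Pos -1: 'e' == 'e'
  Pos -2: 't' != 'g' (stop)
LCS = "e" (length 1)


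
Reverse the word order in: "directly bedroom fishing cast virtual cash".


Original: "directly bedroom fishing cast virtual cash"
Words (1..n): directly | bedroom | fishing | cast | virtual | cash
Reversed (n..1): cash | virtual | cast | fishing | bedroom | directly
Result = "cash virtual cast fishing bedroom directly"


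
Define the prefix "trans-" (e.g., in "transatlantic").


Prefix: trans-
Example: transatlantic = trans- + atlantic
Meaning = across


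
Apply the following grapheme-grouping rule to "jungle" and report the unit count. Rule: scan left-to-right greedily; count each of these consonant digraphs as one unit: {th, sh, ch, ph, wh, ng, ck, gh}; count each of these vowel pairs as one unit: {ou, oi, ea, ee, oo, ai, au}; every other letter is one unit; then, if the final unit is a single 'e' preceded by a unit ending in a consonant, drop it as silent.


Word: "jungle" (6 letters)
Left-to-right scan:
  (1) 'j' (letter)
  (2) 'u' (letter)
  (3) 'ng' (digraph)
  (4) 'l' (letter)
  (5) 'e' (letter)
Units from scan: 5
Final unit is 'e' after a consonant -> drop as silent (-1)
Sound units = 4 units


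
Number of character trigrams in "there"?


Word: "there" (length 5)
Number of 3-grams = length - 3 + 1 = 5 - 3 + 1
= 3


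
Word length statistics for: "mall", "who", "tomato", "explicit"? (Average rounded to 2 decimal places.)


Lengths: "mall"=4, "who"=3, "tomato"=6, "explicit"=8
Sum = 21, Count = 4
Average = 21/4 = 5.25
= avg=5.25, min=3, max=8


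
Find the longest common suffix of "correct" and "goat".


Word 1: "correct"
Word 2: "goat"
Comparing from end:
  Pos -1: 't' == 't'
  Pos -2: 'c' != 'a' (stop)
LCS = "t" (length 1)


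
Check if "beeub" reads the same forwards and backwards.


Word: "beeub"
Reversed: "bueeb"
Forward == Backward? beeub != bueeb
Palindrome = No


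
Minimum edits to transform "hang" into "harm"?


Word 1: "hang" (length 4)
Word 2: "harm" (length 4)
One optimal edit sequence (insert/delete/substitute each cost 1):
  1. keep 'h'
  2. keep 'a'
  3. substitute 'n' -> 'r'  (+1)
  4. substitute 'g' -> 'm'  (+1)
Total edit operations: 2
Edit distance = 2


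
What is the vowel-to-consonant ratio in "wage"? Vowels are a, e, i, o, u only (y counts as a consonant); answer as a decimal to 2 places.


Word: "wage"
Vowels (a,e,i,o,u): 2
Consonants: 2
Ratio = 2/2
= 1.00


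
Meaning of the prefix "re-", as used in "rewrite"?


Prefix: re-
As in: rewrite -> re- + write
Meaning = again


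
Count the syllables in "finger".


Word: "finger"
Syllable breakdown: fin · ger
Counting: 2 parts
= 2 syllables


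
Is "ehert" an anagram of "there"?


Word 1: "there" → sorted: eehrt
Word 2: "ehert" → sorted: eehrt
Same letters? eehrt == eehrt
Anagram = Yes


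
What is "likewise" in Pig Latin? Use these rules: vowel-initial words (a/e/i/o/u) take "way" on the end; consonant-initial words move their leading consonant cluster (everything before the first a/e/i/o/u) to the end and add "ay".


Word: "likewise"
Starts with consonant(s) → move to end, add 'ay'
Consonant cluster: "l"
Pig Latin = "ikewiselay"


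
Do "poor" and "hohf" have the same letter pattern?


Pattern of "poor": [0, 1, 1, 2]
Pattern of "hohf": [0, 1, 0, 2]
Patterns do not match
Same pattern = No


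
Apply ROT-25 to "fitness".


Word: "fitness"
Shift: 25
Each letter → (letter + shift) mod 26:
  'f' (5) + 25 = 4 → 'e'
  'i' (8) + 25 = 7 → 'h'
  't' (19) + 25 = 18 → 's'
  'n' (13) + 25 = 12 → 'm'
  'e' (4) + 25 = 3 → 'd'
  's' (18) + 25 = 17 → 'r'
  's' (18) + 25 = 17 → 'r'
Result = "ehsmdrr"


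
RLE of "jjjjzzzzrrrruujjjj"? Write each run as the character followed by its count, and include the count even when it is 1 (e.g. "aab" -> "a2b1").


String: "jjjjzzzzrrrruujjjj"
Scanning for consecutive runs:
  'j' x 4
  'z' x 4
  'r' x 4
  'u' x 2
  'j' x 4
RLE = "j4z4r4u2j4"


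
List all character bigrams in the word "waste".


Word: "waste" (length 5)
Number of bigrams = 5 - 2 + 1 = 4
  Position 0: "wa"
  Position 1: "as"
  Position 2: "st"
  Position 3: "te"
Bigrams = "wa", "as", "st", "te"


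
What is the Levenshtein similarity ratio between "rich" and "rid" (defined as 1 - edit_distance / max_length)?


Word 1: "rich" (length 4)
Word 2: "rid" (length 3)
One optimal edit sequence:
  1. keep 'r'
  2. keep 'i'
  3. delete 'c'  (+1)
  4. substitute 'h' -> 'd'  (+1)
Edit distance = 2
Max length = max(4, 3) = 4
Similarity = 1 - 2/4
= 0.5000


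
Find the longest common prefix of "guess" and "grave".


Word 1: "guess"
Word 2: "grave"
Comparing from start:
  Pos 0: 'g' == 'g'
  Pos 1: 'u' != 'r' (stop)
LCP = "g" (length 1)


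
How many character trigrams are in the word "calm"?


Word: "calm" (length 4)
Number of 3-grams = length - 3 + 1 = 4 - 3 + 1
= 2


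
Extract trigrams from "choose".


Word: "choose" (length 6)
Number of trigrams = 6 - 3 + 1 = 4
  Position 0: "cho"
  Position 1: "hoo"
  Position 2: "oos"
  Position 3: "ose"
Trigrams = "cho", "hoo", "oos", "ose"


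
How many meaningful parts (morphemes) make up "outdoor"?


Word: "outdoor"
Morphemes: out- / door
Each morpheme carries meaning
= 2 morphemes


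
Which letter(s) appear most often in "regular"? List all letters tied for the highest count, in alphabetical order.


Word: "regular"
Letter counts:
  'a': 1
  'e': 1
  'g': 1
  'l': 1
  'r': 2
  'u': 1
Maximum count = 2
Most frequent = 'r' (2 times each)


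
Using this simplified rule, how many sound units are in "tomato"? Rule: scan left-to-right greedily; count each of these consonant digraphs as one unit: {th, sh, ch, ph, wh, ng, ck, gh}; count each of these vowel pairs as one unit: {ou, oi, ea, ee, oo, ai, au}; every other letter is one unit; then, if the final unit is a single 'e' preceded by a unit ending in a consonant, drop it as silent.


Word: "tomato" (6 letters)
Left-to-right scan:
  (1) 't' (letter)
  (2) 'o' (letter)
  (3) 'm' (letter)
  (4) 'a' (letter)
  (5) 't' (letter)
  (6) 'o' (letter)
Units from scan: 6
Sound units = 6 units


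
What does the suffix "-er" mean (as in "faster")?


Suffix: -er
As in: faster -> fast + -er
Meaning = one who / more


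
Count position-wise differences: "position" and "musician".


Comparing character by character (same length = 8):
  Pos 0: 'p' vs 'm' !=
  Pos 1: 'o' vs 'u' !=
  Pos 2: 's' vs 's' =
  Pos 3: 'i' vs 'i' =
  Pos 4: 't' vs 'c' !=
  Pos 5: 'i' vs 'i' =
  Pos 6: 'o' vs 'a' !=
  Pos 7: 'n' vs 'n' =
Hamming distance = 4


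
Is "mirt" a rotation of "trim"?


Word: "trim", Candidate: "mirt"
Method: check if candidate is substring of word+word
"trimtrim" contains "mirt"? No
Is rotation = No


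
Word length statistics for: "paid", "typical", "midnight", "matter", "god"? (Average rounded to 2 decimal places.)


Lengths: "paid"=4, "typical"=7, "midnight"=8, "matter"=6, "god"=3
Sum = 28, Count = 5
Average = 28/5 = 5.60
= avg=5.60, min=3, max=8


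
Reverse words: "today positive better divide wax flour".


Original: "today positive better divide wax flour"
Words (1..n): today | positive | better | divide | wax | flour
Reversed (n..1): flour | wax | divide | better | positive | today
Result = "flour wax divide better positive today"


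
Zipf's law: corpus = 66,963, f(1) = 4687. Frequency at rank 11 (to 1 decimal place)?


Zipf's law: f(r) = f(1) / r
f(1) = 4687
f(11) = 4687 / 11
= 426.1 occurrences


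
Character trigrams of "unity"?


Word: "unity" (length 5)
Number of trigrams = 5 - 3 + 1 = 3
  Position 0: "uni"
  Position 1: "nit"
  Position 2: "ity"
Trigrams = "uni", "nit", "ity"


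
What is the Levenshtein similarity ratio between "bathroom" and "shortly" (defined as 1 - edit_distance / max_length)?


Word 1: "bathroom" (length 8)
Word 2: "shortly" (length 7)
One optimal edit sequence:
  1. delete 'b'  (+1)
  2. substitute 'a' -> 's'  (+1)
  3. substitute 't' -> 'h'  (+1)
  4. substitute 'h' -> 'o'  (+1)
  5. keep 'r'
  6. substitute 'o' -> 't'  (+1)
  7. substitute 'o' -> 'l'  (+1)
  8. substitute 'm' -> 'y'  (+1)
Edit distance = 7
Max length = max(8, 7) = 8
Similarity = 1 - 7/8
= 0.1250


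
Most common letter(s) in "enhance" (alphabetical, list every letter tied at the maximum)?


Word: "enhance"
Letter counts:
  'a': 1
  'c': 1
  'e': 2
  'h': 1
  'n': 2
Maximum count = 2
Most frequent = 'e', 'n' (2 times each)


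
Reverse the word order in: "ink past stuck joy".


Original: "ink past stuck joy"
Words (1..n): ink | past | stuck | joy
Reversed (n..1): joy | stuck | past | ink
Result = "joy stuck past ink"


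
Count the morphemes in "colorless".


Word: "colorless"
Morphemes: color / -less
Each morpheme carries meaning
= 2 morphemes


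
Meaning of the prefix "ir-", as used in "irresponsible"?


Prefix: ir-
Example: irresponsible = ir- + responsible
Meaning = not


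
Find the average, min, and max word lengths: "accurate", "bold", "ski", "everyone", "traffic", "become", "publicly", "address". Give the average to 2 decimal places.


Lengths: "accurate"=8, "bold"=4, "ski"=3, "everyone"=8, "traffic"=7, "become"=6, "publicly"=8, "address"=7
Sum = 51, Count = 8
Average = 51/8 = 6.38
= avg=6.38, min=3, max=8


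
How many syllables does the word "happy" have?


Word: "happy"
Syllable breakdown: hap-py
Counting: 2 parts
= 2 syllables


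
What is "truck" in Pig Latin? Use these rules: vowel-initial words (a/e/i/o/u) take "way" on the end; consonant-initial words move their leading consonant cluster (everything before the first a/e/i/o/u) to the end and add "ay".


Word: "truck"
Starts with consonant(s) → move to end, add 'ay'
Consonant cluster: "tr"
Pig Latin = "ucktray"


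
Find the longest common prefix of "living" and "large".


Word 1: "living"
Word 2: "large"
Comparing from start:
  Pos 0: 'l' == 'l'
  Pos 1: 'i' != 'a' (stop)
LCP = "l" (length 1)


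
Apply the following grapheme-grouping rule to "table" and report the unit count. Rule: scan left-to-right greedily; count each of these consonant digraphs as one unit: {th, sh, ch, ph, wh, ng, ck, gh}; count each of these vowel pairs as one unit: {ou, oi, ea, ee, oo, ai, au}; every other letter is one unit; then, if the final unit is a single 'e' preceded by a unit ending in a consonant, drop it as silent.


Word: "table" (5 letters)
Left-to-right scan:
  1. 't' (letter)
  2. 'a' (letter)
  3. 'b' (letter)
  4. 'l' (letter)
  5. 'e' (letter)
Units from scan: 5
Final unit is 'e' after a consonant -> drop as silent (-1)
Sound units = 4 units


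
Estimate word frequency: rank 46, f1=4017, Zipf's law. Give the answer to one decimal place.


Zipf's law: f(r) = f(1) / r
f(1) = 4017
f(46) = 4017 / 46
= 87.3 occurrences


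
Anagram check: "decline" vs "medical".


Word 1: "decline" → sorted: cdeeiln
Word 2: "medical" → sorted: acdeilm
Same letters? cdeeiln != acdeilm
Anagram = No


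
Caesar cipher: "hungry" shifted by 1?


Word: "hungry"
Shift: 1
Each letter → (letter + shift) mod 26:
  'h' (7) + 1 = 8 → 'i'
  'u' (20) + 1 = 21 → 'v'
  'n' (13) + 1 = 14 → 'o'
  'g' (6) + 1 = 7 → 'h'
  'r' (17) + 1 = 18 → 's'
  'y' (24) + 1 = 25 → 'z'
Result = "ivohsz"


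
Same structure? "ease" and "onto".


Pattern of "ease": [0, 1, 2, 0]
Pattern of "onto": [0, 1, 2, 0]
Patterns match
Same pattern = Yes


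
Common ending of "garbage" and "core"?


Word 1: "garbage"
Word 2: "core"
Comparing from end:
  Pos -1: 'e' == 'e'
  Pos -2: 'g' != 'r' (stop)
LCS = "e" (length 1)


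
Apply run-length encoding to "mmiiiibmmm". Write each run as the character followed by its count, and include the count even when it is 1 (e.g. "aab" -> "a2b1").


String: "mmiiiibmmm"
Scanning for consecutive runs:
  'm' x 2
  'i' x 4
  'b' x 1
  'm' x 3
RLE = "m2i4b1m3"


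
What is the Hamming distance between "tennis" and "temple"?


Comparing character by character (same length = 6):
  Pos 0: 't' vs 't' =
  Pos 1: 'e' vs 'e' =
  Pos 2: 'n' vs 'm' !=
  Pos 3: 'n' vs 'p' !=
  Pos 4: 'i' vs 'l' !=
  Pos 5: 's' vs 'e' !=
Hamming distance = 4


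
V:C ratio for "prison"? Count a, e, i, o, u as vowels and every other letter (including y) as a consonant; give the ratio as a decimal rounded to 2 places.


Word: "prison"
Vowels (a,e,i,o,u): 2
Consonants: 4
Ratio = 2/4
= 0.50


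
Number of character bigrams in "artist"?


Word: "artist" (length 6)
Number of 2-grams = length - 2 + 1 = 6 - 2 + 1
= 5


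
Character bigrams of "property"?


Word: "property" (length 8)
Number of bigrams = 8 - 2 + 1 = 7
  Position 0: "pr"
  Position 1: "ro"
  Position 2: "op"
  Position 3: "pe"
  Position 4: "er"
  Position 5: "rt"
  Position 6: "ty"
Bigrams = "pr", "ro", "op", "pe", "er", "rt", "ty"


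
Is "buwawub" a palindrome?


Word: "buwawub"
Reversed: "buwawub"
Forward == Backward? buwawub == buwawub
Palindrome = Yes


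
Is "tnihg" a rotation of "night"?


Word: "night", Candidate: "tnihg"
Method: check if candidate is substring of word+word
"nightnight" contains "tnihg"? No
Is rotation = No


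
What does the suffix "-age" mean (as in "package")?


Suffix: -age
Example: package (pack + -age)
Meaning = result / collection


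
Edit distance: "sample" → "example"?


Word 1: "sample" (length 6)
Word 2: "example" (length 7)
One optimal edit sequence (insert/delete/substitute each cost 1):
  1. insert 'e'  (+1)
  2. substitute 's' -> 'x'  (+1)
  3. keep 'a'
  4. keep 'm'
  5. keep 'p'
  6. keep 'l'
  7. keep 'e'
Total edit operations: 2
Edit distance = 2


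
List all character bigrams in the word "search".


Word: "search" (length 6)
Number of bigrams = 6 - 2 + 1 = 5
  Position 0: "se"
  Position 1: "ea"
  Position 2: "ar"
  Position 3: "rc"
  Position 4: "ch"
Bigrams = "se", "ea", "ar", "rc", "ch"


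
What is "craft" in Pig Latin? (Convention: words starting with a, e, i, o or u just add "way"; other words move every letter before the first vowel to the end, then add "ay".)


Word: "craft"
Starts with consonant(s) → move to end, add 'ay'
Consonant cluster: "cr"
Pig Latin = "aftcray"


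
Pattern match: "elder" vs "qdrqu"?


Pattern of "elder": [0, 1, 2, 0, 3]
Pattern of "qdrqu": [0, 1, 2, 0, 3]
Patterns match
Same pattern = Yes


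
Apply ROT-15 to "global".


Word: "global"
Shift: 15
Each letter → (letter + shift) mod 26:
  'g' (6) + 15 = 21 → 'v'
  'l' (11) + 15 = 0 → 'a'
  'o' (14) + 15 = 3 → 'd'
  'b' (1) + 15 = 16 → 'q'
  'a' (0) + 15 = 15 → 'p'
  'l' (11) + 15 = 0 → 'a'
Result = "vadqpa"


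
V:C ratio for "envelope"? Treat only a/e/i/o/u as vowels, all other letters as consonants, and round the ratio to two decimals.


Word: "envelope"
Vowels (a,e,i,o,u): 4
Consonants: 4
Ratio = 4/4
= 1.00


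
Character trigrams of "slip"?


Word: "slip" (length 4)
Number of trigrams = 4 - 3 + 1 = 2
  Position 0: "sli"
  Position 1: "lip"
Trigrams = "sli", "lip"


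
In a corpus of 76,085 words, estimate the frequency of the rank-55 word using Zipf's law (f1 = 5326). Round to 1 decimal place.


Zipf's law: f(r) = f(1) / r
f(1) = 5326
f(55) = 5326 / 55
= 96.8 occurrences


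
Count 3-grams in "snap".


Word: "snap" (length 4)
Number of 3-grams = length - 3 + 1 = 4 - 3 + 1
= 2


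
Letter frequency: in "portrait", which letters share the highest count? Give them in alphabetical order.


Word: "portrait"
Letter counts:
  'a': 1
  'i': 1
  'o': 1
  'p': 1
  'r': 2
  't': 2
Maximum count = 2
Most frequent = 'r', 't' (2 times each)


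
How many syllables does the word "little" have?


Word: "little"
Syllable breakdown: lit-tle
Counting: 2 parts
= 2 syllables


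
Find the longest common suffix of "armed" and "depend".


Word 1: "armed"
Word 2: "depend"
Comparing from end:
  Pos -1: 'd' == 'd'
  Pos -2: 'e' != 'n' (stop)
LCS = "d" (length 1)


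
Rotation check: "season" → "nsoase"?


Word: "season", Candidate: "nsoase"
Method: check if candidate is substring of word+word
"seasonseason" contains "nsoase"? No
Is rotation = No


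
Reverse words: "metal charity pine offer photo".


Original: "metal charity pine offer photo"
Words (1..n): metal | charity | pine | offer | photo
Reversed (n..1): photo | offer | pine | charity | metal
Result = "photo offer pine charity metal"


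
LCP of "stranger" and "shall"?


Word 1: "stranger"
Word 2: "shall"
Comparing from start:
  Pos 0: 's' == 's'
  Pos 1: 't' != 'h' (stop)
LCP = "s" (length 1)


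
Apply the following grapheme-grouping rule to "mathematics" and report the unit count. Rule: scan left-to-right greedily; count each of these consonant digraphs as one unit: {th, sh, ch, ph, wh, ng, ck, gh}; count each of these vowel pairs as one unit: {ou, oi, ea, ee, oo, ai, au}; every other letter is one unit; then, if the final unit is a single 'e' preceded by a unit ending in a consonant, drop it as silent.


Word: "mathematics" (11 letters)
Left-to-right scan:
  1. 'm' (letter)
  2. 'a' (letter)
  3. 'th' (digraph)
  4. 'e' (letter)
  5. 'm' (letter)
  6. 'a' (letter)
  7. 't' (letter)
  8. 'i' (letter)
  9. 'c' (letter)
  10. 's' (letter)
Units from scan: 10
Sound units = 10 units


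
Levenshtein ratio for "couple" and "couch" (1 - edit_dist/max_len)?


Word 1: "couple" (length 6)
Word 2: "couch" (length 5)
One optimal edit sequence:
  1. keep 'c'
  2. keep 'o'
  3. keep 'u'
  4. delete 'p'  (+1)
  5. substitute 'l' -> 'c'  (+1)
  6. substitute 'e' -> 'h'  (+1)
Edit distance = 3
Max length = max(6, 5) = 6
Similarity = 1 - 3/6
= 0.5000


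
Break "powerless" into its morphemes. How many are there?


Word: "powerless"
Morphemes: power / -less
Each morpheme carries meaning
= 2 morphemes


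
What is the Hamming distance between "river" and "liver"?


Comparing character by character (same length = 5):
  Pos 0: 'r' vs 'l' !=
  Pos 1: 'i' vs 'i' =
  Pos 2: 'v' vs 'v' =
  Pos 3: 'e' vs 'e' =
  Pos 4: 'r' vs 'r' =
Hamming distance = 1


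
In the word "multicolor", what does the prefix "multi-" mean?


Prefix: multi-
Example: multicolor (multi- + color)
Meaning = many


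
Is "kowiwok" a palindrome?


Word: "kowiwok"
Reversed: "kowiwok"
Forward == Backward? kowiwok == kowiwok
Palindrome = Yes


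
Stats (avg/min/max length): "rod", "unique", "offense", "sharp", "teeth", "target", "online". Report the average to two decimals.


Lengths: "rod"=3, "unique"=6, "offense"=7, "sharp"=5, "teeth"=5, "target"=6, "online"=6
Sum = 38, Count = 7
Average = 38/7 = 5.43
= avg=5.43, min=3, max=7


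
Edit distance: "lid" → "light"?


Word 1: "lid" (length 3)
Word 2: "light" (length 5)
One optimal edit sequence (insert/delete/substitute each cost 1):
  1. keep 'l'
  2. keep 'i'
  3. insert 'g'  (+1)
  4. insert 'h'  (+1)
  5. substitute 'd' -> 't'  (+1)
Total edit operations: 3
Edit distance = 3


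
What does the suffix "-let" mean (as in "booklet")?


Suffix: -let
Example: booklet (book + -let)
Meaning = small


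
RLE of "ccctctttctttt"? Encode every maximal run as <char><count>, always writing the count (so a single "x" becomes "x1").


String: "ccctctttctttt"
Scanning for consecutive runs:
  'c' x 3
  't' x 1
  'c' x 1
  't' x 3
  'c' x 1
  't' x 4
RLE = "c3t1c1t3c1t4"


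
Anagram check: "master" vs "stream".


Word 1: "master" → sorted: aemrst
Word 2: "stream" → sorted: aemrst
Same letters? aemrst == aemrst
Anagram = Yes


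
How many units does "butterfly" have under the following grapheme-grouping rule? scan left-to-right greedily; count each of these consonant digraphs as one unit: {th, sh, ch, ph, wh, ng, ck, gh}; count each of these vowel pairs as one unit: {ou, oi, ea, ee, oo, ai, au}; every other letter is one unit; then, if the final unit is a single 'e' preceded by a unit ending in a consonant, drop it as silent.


Word: "butterfly" (9 letters)
Left-to-right scan:
  [1] 'b' (letter)
  [2] 'u' (letter)
  [3] 't' (letter)
  [4] 't' (letter)
  [5] 'e' (letter)
  [6] 'r' (letter)
  [7] 'f' (letter)
  [8] 'l' (letter)
  [9] 'y' (letter)
Units from scan: 9
Sound units = 9 units


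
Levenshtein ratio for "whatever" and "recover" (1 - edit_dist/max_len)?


Word 1: "whatever" (length 8)
Word 2: "recover" (length 7)
One optimal edit sequence:
  1. delete 'w'  (+1)
  2. substitute 'h' -> 'r'  (+1)
  3. substitute 'a' -> 'e'  (+1)
  4. substitute 't' -> 'c'  (+1)
  5. substitute 'e' -> 'o'  (+1)
  6. keep 'v'
  7. keep 'e'
  8. keep 'r'
Edit distance = 5
Max length = max(8, 7) = 8
Similarity = 1 - 5/8
= 0.3750


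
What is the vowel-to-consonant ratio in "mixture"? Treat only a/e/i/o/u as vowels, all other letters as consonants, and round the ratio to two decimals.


Word: "mixture"
Vowels (a,e,i,o,u): 3
Consonants: 4
Ratio = 3/4
= 0.75


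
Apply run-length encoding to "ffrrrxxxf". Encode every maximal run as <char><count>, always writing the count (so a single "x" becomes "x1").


String: "ffrrrxxxf"
Scanning for consecutive runs:
  'f' x 2
  'r' x 3
  'x' x 3
  'f' x 1
RLE = "f2r3x3f1"


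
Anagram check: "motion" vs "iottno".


Word 1: "motion" → sorted: imnoot
Word 2: "iottno" → sorted: inoott
Same letters? imnoot != inoott
Anagram = No


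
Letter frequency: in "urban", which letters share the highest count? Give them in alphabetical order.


Word: "urban"
Letter counts:
  'a': 1
  'b': 1
  'n': 1
  'r': 1
  'u': 1
Maximum count = 1
Most frequent = 'a', 'b', 'n', 'r', 'u' (1 time each)


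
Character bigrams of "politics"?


Word: "politics" (length 8)
Number of bigrams = 8 - 2 + 1 = 7
  Position 0: "po"
  Position 1: "ol"
  Position 2: "li"
  Position 3: "it"
  Position 4: "ti"
  Position 5: "ic"
  Position 6: "cs"
Bigrams = "po", "ol", "li", "it", "ti", "ic", "cs"


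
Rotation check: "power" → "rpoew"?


Word: "power", Candidate: "rpoew"
Method: check if candidate is substring of word+word
"powerpower" contains "rpoew"? No
Is rotation = No


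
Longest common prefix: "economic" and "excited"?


Word 1: "economic"
Word 2: "excited"
Comparing from start:
  Pos 0: 'e' == 'e'
  Pos 1: 'c' != 'x' (stop)
LCP = "e" (length 1)


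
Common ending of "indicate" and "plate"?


Word 1: "indicate"
Word 2: "plate"
Comparing from end:
  Pos -1: 'e' == 'e'
  Pos -2: 't' == 't'
  Pos -3: 'a' == 'a'
  Pos -4: 'c' != 'l' (stop)
LCS = "ate" (length 3)


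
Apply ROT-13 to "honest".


Word: "honest"
Shift: 13
Each letter → (letter + shift) mod 26:
  'h' (7) + 13 = 20 → 'u'
  'o' (14) + 13 = 1 → 'b'
  'n' (13) + 13 = 0 → 'a'
  'e' (4) + 13 = 17 → 'r'
  's' (18) + 13 = 5 → 'f'
  't' (19) + 13 = 6 → 'g'
Result = "ubarfg"


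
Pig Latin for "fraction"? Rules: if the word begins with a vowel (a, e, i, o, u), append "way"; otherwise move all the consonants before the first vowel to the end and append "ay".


Word: "fraction"
Starts with consonant(s) → move to end, add 'ay'
Consonant cluster: "fr"
Pig Latin = "actionfray"


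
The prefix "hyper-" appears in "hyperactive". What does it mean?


Prefix: hyper-
Example: hyperactive = hyper- + active
Meaning = over / excessive


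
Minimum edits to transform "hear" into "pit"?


Word 1: "hear" (length 4)
Word 2: "pit" (length 3)
One optimal edit sequence (insert/delete/substitute each cost 1):
  1. delete 'h'  (+1)
  2. substitute 'e' -> 'p'  (+1)
  3. substitute 'a' -> 'i'  (+1)
  4. substitute 'r' -> 't'  (+1)
Total edit operations: 4
Edit distance = 4


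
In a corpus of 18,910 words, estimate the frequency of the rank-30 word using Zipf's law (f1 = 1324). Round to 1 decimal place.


Zipf's law: f(r) = f(1) / r
f(1) = 1324
f(30) = 1324 / 30
= 44.1 occurrences


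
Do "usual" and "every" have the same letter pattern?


Pattern of "usual": [0, 1, 0, 2, 3]
Pattern of "every": [0, 1, 0, 2, 3]
Patterns match
Same pattern = Yes


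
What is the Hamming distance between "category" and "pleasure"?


Comparing character by character (same length = 8):
  Pos 0: 'c' vs 'p' !=
  Pos 1: 'a' vs 'l' !=
  Pos 2: 't' vs 'e' !=
  Pos 3: 'e' vs 'a' !=
  Pos 4: 'g' vs 's' !=
  Pos 5: 'o' vs 'u' !=
  Pos 6: 'r' vs 'r' =
  Pos 7: 'y' vs 'e' !=
Hamming distance = 7


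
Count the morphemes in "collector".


Word: "collector"
Morphemes: collect | -or
Each morpheme carries meaning
= 2 morphemes


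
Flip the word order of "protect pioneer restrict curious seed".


Original: "protect pioneer restrict curious seed"
Words (1..n): protect | pioneer | restrict | curious | seed
Reversed (n..1): seed | curious | restrict | pioneer | protect
Result = "seed curious restrict pioneer protect"


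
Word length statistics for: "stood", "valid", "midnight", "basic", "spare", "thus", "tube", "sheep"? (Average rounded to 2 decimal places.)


Lengths: "stood"=5, "valid"=5, "midnight"=8, "basic"=5, "spare"=5, "thus"=4, "tube"=4, "sheep"=5
Sum = 41, Count = 8
Average = 41/8 = 5.13
= avg=5.13, min=4, max=8


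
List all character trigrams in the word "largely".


Word: "largely" (length 7)
Number of trigrams = 7 - 3 + 1 = 5
  Position 0: "lar"
  Position 1: "arg"
  Position 2: "rge"
  Position 3: "gel"
  Position 4: "ely"
Trigrams = "lar", "arg", "rge", "gel", "ely"


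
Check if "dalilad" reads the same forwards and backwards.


Word: "dalilad"
Reversed: "dalilad"
Forward == Backward? dalilad == dalilad
Palindrome = Yes


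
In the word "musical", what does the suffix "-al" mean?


Suffix: -al
Example: musical (music + -al)
Meaning = relating to


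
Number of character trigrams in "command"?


Word: "command" (length 7)
Number of 3-grams = length - 3 + 1 = 7 - 3 + 1
= 5


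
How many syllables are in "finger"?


Word: "finger"
Syllable breakdown: fin / ger
Counting: 2 parts
= 2 syllables


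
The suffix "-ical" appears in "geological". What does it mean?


Suffix: -ical
Example: geological = geology + -ical, with a spelling change
Meaning = relating to


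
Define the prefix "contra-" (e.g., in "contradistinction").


Prefix: contra-
As in: contradistinction -> contra- + distinction
Meaning = against


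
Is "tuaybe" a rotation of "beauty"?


Word: "beauty", Candidate: "tuaybe"
Method: check if candidate is substring of word+word
"beautybeauty" contains "tuaybe"? No
Is rotation = No


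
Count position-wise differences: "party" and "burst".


Comparing character by character (same length = 5):
  Pos 0: 'p' vs 'b' !=
  Pos 1: 'a' vs 'u' !=
  Pos 2: 'r' vs 'r' =
  Pos 3: 't' vs 's' !=
  Pos 4: 'y' vs 't' !=
Hamming distance = 4


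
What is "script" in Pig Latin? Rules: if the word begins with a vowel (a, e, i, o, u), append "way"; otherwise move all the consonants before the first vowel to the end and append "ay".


Word: "script"
Starts with consonant(s) → move to end, add 'ay'
Consonant cluster: "scr"
Pig Latin = "iptscray"


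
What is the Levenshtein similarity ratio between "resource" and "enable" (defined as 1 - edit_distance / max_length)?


Word 1: "resource" (length 8)
Word 2: "enable" (length 6)
One optimal edit sequence:
  1. delete 'r'  (+1)
  2. keep 'e'
  3. delete 's'  (+1)
  4. substitute 'o' -> 'n'  (+1)
  5. substitute 'u' -> 'a'  (+1)
  6. substitute 'r' -> 'b'  (+1)
  7. substitute 'c' -> 'l'  (+1)
  8. keep 'e'
Edit distance = 6
Max length = max(8, 6) = 8
Similarity = 1 - 6/8
= 0.2500


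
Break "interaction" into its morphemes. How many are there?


Word: "interaction"
Morphemes: inter- + act + -ion
Each morpheme carries meaning
= 3 morphemes


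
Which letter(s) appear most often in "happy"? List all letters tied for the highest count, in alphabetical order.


Word: "happy"
Letter counts:
  'a': 1
  'h': 1
  'p': 2
  'y': 1
Maximum count = 2
Most frequent = 'p' (2 times each)


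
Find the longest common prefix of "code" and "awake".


Word 1: "code"
Word 2: "awake"
Comparing from start:
  Pos 0: 'c' != 'a' (stop)
LCP = "" (length 0)


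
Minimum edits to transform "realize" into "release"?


Word 1: "realize" (length 7)
Word 2: "release" (length 7)
One optimal edit sequence (insert/delete/substitute each cost 1):
  1. keep 'r'
  2. keep 'e'
  3. substitute 'a' -> 'l'  (+1)
  4. substitute 'l' -> 'e'  (+1)
  5. substitute 'i' -> 'a'  (+1)
  6. substitute 'z' -> 's'  (+1)
  7. keep 'e'
Total edit operations: 4
Edit distance = 4


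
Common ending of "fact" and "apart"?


Word 1: "fact"
Word 2: "apart"
Comparing from end:
  Pos -1: 't' == 't'
  Pos -2: 'c' != 'r' (stop)
LCS = "t" (length 1)


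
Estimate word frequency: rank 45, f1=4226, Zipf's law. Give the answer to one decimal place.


Zipf's law: f(r) = f(1) / r
f(1) = 4226
f(45) = 4226 / 45
= 93.9 occurrences


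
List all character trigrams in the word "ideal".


Word: "ideal" (length 5)
Number of trigrams = 5 - 3 + 1 = 3
  Position 0: "ide"
  Position 1: "dea"
  Position 2: "eal"
Trigrams = "ide", "dea", "eal"


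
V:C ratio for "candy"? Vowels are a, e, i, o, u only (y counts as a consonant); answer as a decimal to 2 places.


Word: "candy"
Vowels (a,e,i,o,u): 1
Consonants: 4
Ratio = 1/4
= 0.25


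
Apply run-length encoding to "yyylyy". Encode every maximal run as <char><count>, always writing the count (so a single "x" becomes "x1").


String: "yyylyy"
Scanning for consecutive runs:
  'y' x 3
  'l' x 1
  'y' x 2
RLE = "y3l1y2"


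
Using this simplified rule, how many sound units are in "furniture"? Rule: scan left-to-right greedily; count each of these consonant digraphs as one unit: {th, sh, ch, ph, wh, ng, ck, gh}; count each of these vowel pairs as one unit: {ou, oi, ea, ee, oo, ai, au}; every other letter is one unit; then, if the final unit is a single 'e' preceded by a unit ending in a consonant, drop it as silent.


Word: "furniture" (9 letters)
Left-to-right scan:
  (1) 'f' (letter)
  (2) 'u' (letter)
  (3) 'r' (letter)
  (4) 'n' (letter)
  (5) 'i' (letter)
  (6) 't' (letter)
  (7) 'u' (letter)
  (8) 'r' (letter)
  (9) 'e' (letter)
Units from scan: 9
Final unit is 'e' after a consonant -> drop as silent (-1)
Sound units = 8 units


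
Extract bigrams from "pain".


Word: "pain" (length 4)
Number of bigrams = 4 - 2 + 1 = 3
  Position 0: "pa"
  Position 1: "ai"
  Position 2: "in"
Bigrams = "pa", "ai", "in"


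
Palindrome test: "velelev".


Word: "velelev"
Reversed: "velelev"
Forward == Backward? velelev == velelev
Palindrome = Yes


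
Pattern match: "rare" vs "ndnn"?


Pattern of "rare": [0, 1, 0, 2]
Pattern of "ndnn": [0, 1, 0, 0]
Patterns do not match
Same pattern = No


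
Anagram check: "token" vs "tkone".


Word 1: "token" → sorted: eknot
Word 2: "tkone" → sorted: eknot
Same letters? eknot == eknot
Anagram = Yes


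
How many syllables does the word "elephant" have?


Word: "elephant"
Syllable breakdown: el | e | phant
Counting: 3 parts
= 3 syllables


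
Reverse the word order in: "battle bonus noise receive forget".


Original: "battle bonus noise receive forget"
Words (1..n): battle | bonus | noise | receive | forget
Reversed (n..1): forget | receive | noise | bonus | battle
Result = "forget receive noise bonus battle"


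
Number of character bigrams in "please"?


Word: "please" (length 6)
Number of 2-grams = length - 2 + 1 = 6 - 2 + 1
= 5


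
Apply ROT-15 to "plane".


Word: "plane"
Shift: 15
Each letter → (letter + shift) mod 26:
  'p' (15) + 15 = 4 → 'e'
  'l' (11) + 15 = 0 → 'a'
  'a' (0) + 15 = 15 → 'p'
  'n' (13) + 15 = 2 → 'c'
  'e' (4) + 15 = 19 → 't'
Result = "eapct"


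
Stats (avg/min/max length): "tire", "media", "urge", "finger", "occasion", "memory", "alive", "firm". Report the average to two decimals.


Lengths: "tire"=4, "media"=5, "urge"=4, "finger"=6, "occasion"=8, "memory"=6, "alive"=5, "firm"=4
Sum = 42, Count = 8
Average = 42/8 = 5.25
= avg=5.25, min=4, max=8


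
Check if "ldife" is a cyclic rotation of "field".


Word: "field", Candidate: "ldife"
Method: check if candidate is substring of word+word
"fieldfield" contains "ldife"? No
Is rotation = No


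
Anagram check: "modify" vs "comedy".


Word 1: "modify" → sorted: dfimoy
Word 2: "comedy" → sorted: cdemoy
Same letters? dfimoy != cdemoy
Anagram = No


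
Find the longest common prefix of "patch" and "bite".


Word 1: "patch"
Word 2: "bite"
Comparing from start:
  Pos 0: 'p' != 'b' (stop)
LCP = "" (length 0)


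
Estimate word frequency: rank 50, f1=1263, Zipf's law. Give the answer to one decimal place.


Zipf's law: f(r) = f(1) / r
f(1) = 1263
f(50) = 1263 / 50
= 25.3 occurrences


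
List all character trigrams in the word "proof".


Word: "proof" (length 5)
Number of trigrams = 5 - 3 + 1 = 3
  Position 0: "pro"
  Position 1: "roo"
  Position 2: "oof"
Trigrams = "pro", "roo", "oof"


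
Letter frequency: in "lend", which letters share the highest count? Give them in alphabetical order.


Word: "lend"
Letter counts:
  'd': 1
  'e': 1
  'l': 1
  'n': 1
Maximum count = 1
Most frequent = 'd', 'e', 'l', 'n' (1 time each)


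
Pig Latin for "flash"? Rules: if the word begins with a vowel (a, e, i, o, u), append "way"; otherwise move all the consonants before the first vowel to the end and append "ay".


Word: "flash"
Starts with consonant(s) → move to end, add 'ay'
Consonant cluster: "fl"
Pig Latin = "ashflay"


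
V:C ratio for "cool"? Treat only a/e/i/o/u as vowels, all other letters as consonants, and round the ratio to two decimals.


Word: "cool"
Vowels (a,e,i,o,u): 2
Consonants: 2
Ratio = 2/2
= 1.00


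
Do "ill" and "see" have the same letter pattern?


Pattern of "ill": [0, 1, 1]
Pattern of "see": [0, 1, 1]
Patterns match
Same pattern = Yes


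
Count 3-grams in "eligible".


Word: "eligible" (length 8)
Number of 3-grams = length - 3 + 1 = 8 - 3 + 1
= 6


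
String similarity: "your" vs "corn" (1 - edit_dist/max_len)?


Word 1: "your" (length 4)
Word 2: "corn" (length 4)
One optimal edit sequence:
  1. substitute 'y' -> 'c'  (+1)
  2. keep 'o'
  3. substitute 'u' -> 'r'  (+1)
  4. substitute 'r' -> 'n'  (+1)
Edit distance = 3
Max length = max(4, 4) = 4
Similarity = 1 - 3/4
= 0.2500


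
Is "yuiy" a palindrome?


Word: "yuiy"
Reversed: "yiuy"
Forward == Backward? yuiy != yiuy
Palindrome = No


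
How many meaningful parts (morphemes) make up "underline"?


Word: "underline"
Morphemes: under- + line
Each morpheme carries meaning
= 2 morphemes


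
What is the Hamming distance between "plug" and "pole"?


Comparing character by character (same length = 4):
  Pos 0: 'p' vs 'p' =
  Pos 1: 'l' vs 'o' !=
  Pos 2: 'u' vs 'l' !=
  Pos 3: 'g' vs 'e' !=
Hamming distance = 3


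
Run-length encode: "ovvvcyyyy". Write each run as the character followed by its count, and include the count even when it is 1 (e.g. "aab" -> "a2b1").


String: "ovvvcyyyy"
Scanning for consecutive runs:
  'o' x 1
  'v' x 3
  'c' x 1
  'y' x 4
RLE = "o1v3c1y4"


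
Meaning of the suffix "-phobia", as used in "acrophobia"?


Suffix: -phobia
Example: acrophobia = acro- + -phobia
Meaning = fear of


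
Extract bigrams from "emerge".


Word: "emerge" (length 6)
Number of bigrams = 6 - 2 + 1 = 5
  Position 0: "em"
  Position 1: "me"
  Position 2: "er"
  Position 3: "rg"
  Position 4: "ge"
Bigrams = "em", "me", "er", "rg", "ge"


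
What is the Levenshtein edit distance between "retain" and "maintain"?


Word 1: "retain" (length 6)
Word 2: "maintain" (length 8)
One optimal edit sequence (insert/delete/substitute each cost 1):
  1. insert 'm'  (+1)
  2. insert 'a'  (+1)
  3. substitute 'r' -> 'i'  (+1)
  4. substitute 'e' -> 'n'  (+1)
  5. keep 't'
  6. keep 'a'
  7. keep 'i'
  8. keep 'n'
Total edit operations: 4
Edit distance = 4


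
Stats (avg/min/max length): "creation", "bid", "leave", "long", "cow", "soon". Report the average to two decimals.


Lengths: "creation"=8, "bid"=3, "leave"=5, "long"=4, "cow"=3, "soon"=4
Sum = 27, Count = 6
Average = 27/6 = 4.50
= avg=4.50, min=3, max=8


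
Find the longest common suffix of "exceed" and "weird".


Word 1: "exceed"
Word 2: "weird"
Comparing from end:
  Pos -1: 'd' == 'd'
  Pos -2: 'e' != 'r' (stop)
LCS = "d" (length 1)


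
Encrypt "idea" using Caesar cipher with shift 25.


Word: "idea"
Shift: 25
Each letter → (letter + shift) mod 26:
  'i' (8) + 25 = 7 → 'h'
  'd' (3) + 25 = 2 → 'c'
  'e' (4) + 25 = 3 → 'd'
  'a' (0) + 25 = 25 → 'z'
Result = "hcdz"


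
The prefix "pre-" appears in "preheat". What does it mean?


Prefix: pre-
As in: preheat -> pre- + heat
Meaning = before


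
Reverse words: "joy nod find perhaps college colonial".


Original: "joy nod find perhaps college colonial"
Words (1..n): joy | nod | find | perhaps | college | colonial
Reversed (n..1): colonial | college | perhaps | find | nod | joy
Result = "colonial college perhaps find nod joy"


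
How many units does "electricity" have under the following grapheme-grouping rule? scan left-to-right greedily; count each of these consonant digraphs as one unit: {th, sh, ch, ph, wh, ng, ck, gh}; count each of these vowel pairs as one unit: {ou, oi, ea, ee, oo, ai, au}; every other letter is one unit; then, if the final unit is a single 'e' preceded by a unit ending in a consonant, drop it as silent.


Word: "electricity" (11 letters)
Left-to-right scan:
  (1) 'e' (letter)
  (2) 'l' (letter)
  (3) 'e' (letter)
  (4) 'c' (letter)
  (5) 't' (letter)
  (6) 'r' (letter)
  (7) 'i' (letter)
  (8) 'c' (letter)
  (9) 'i' (letter)
  (10) 't' (letter)
  (11) 'y' (letter)
Units from scan: 11
Sound units = 11 units


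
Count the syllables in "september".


Word: "september"
Syllable breakdown: sep-tem-ber
Counting: 3 parts
= 3 syllables


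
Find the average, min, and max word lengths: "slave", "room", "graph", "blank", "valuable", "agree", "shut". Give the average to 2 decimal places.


Lengths: "slave"=5, "room"=4, "graph"=5, "blank"=5, "valuable"=8, "agree"=5, "shut"=4
Sum = 36, Count = 7
Average = 36/7 = 5.14
= avg=5.14, min=4, max=8


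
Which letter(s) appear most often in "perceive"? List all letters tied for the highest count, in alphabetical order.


Word: "perceive"
Letter counts:
  'c': 1
  'e': 3
  'i': 1
  'p': 1
  'r': 1
  'v': 1
Maximum count = 3
Most frequent = 'e' (3 times each)


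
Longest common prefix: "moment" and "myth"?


Word 1: "moment"
Word 2: "myth"
Comparing from start:
  Pos 0: 'm' == 'm'
  Pos 1: 'o' != 'y' (stop)
LCP = "m" (length 1)


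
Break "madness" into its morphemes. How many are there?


Word: "madness"
Morphemes: mad / -ness
Each morpheme carries meaning
= 2 morphemes


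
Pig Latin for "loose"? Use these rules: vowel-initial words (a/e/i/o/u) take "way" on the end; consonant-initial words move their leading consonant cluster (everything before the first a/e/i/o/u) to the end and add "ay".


Word: "loose"
Starts with consonant(s) → move to end, add 'ay'
Consonant cluster: "l"
Pig Latin = "ooselay"


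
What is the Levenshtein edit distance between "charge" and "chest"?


Word 1: "charge" (length 6)
Word 2: "chest" (length 5)
One optimal edit sequence (insert/delete/substitute each cost 1):
  1. keep 'c'
  2. keep 'h'
  3. delete 'a'  (+1)
  4. substitute 'r' -> 'e'  (+1)
  5. substitute 'g' -> 's'  (+1)
  6. substitute 'e' -> 't'  (+1)
Total edit operations: 4
Edit distance = 4
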